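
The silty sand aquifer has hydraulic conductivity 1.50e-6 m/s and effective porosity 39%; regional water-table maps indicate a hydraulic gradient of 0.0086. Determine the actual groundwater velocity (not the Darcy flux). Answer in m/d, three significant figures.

0.00286 m/d

K = 1.50e-6 m/s × 86400 s/d = 0.1296 m/d
Darcy flux q = K·i = 0.1296 × 0.0086 = 0.001115 m/d
Average linear velocity = 0.001115 / 0.39 = 0.002858 m/d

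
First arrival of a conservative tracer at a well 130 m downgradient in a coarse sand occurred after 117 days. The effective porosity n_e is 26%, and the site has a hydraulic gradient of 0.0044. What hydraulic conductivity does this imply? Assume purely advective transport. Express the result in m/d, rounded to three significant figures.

65.7 m/d

v = L / t = 130 / 117 = 1.111 m/d
K = v · n / i = 1.111 × 0.26 / 0.0044 = 65.7 m/d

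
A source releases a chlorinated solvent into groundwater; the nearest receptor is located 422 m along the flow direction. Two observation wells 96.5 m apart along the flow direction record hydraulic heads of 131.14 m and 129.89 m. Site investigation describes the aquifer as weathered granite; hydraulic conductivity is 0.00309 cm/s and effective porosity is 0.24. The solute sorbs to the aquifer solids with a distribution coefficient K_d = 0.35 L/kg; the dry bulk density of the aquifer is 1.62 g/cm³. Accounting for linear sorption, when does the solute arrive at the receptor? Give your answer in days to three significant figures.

9850 days

Hydraulic gradient i = (131.14 − 129.89) / 96.5 = 1.25 / 96.5 = 0.01295
K = 0.00309 cm/s × 864 = 2.670 m/d
q = Ki = 2.670 × 0.01295 = 0.03458 m/d
Seepage velocity v = q / n = 0.03458 / 0.24 = 0.1441 m/d
Retardation R = 1 + ρ_b·K_d/n = 1 + 1.62×0.35/0.24 = 3.363
Contaminant velocity v_c = v/R = 0.1441/3.363 = 0.04285 m/d
t = L/v_c = 422/0.04285 = 9848 d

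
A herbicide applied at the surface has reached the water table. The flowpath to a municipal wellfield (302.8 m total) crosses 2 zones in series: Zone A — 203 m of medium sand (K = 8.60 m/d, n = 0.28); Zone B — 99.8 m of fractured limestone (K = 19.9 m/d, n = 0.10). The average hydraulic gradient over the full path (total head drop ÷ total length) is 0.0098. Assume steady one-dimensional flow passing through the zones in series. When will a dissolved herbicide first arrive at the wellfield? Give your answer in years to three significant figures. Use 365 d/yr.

Steady 1-D flow in series ⇒ the Darcy flux q is identical in every zone and the zone head losses add (resistances L/K in series).
Σ(L/K) = 203/8.60 + 99.8/19.9 = 23.60 + 5.015 = 28.62 d
K_eq = L_total / Σ(L/K) = 302.8 / 28.62 = 10.58 m/d
q = K_eq · i = 10.58 × 0.0098 = 0.1037 m/d (same in every zone)
Zone A: v = q/n = 0.1037/0.28 = 0.3703 m/d → t_A = 203/0.3703 = 548.2 d
Zone B: v = q/n = 0.1037/0.10 = 1.037 m/d → t_B = 99.8/1.037 = 96.25 d
Total t = 548.2 + 96.25 = 644.5 d
   = 644.5 / 365 = 1.77 yr

1.77 years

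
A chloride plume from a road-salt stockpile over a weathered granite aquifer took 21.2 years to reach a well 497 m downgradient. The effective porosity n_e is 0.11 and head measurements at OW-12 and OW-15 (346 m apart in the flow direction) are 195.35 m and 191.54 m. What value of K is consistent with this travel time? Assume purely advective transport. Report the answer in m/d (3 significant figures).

Hydraulic gradient i = (195.35 − 191.54) / 346 = 3.81 / 346 = 0.01101
t = 21.2 years = 7738 d
v = L / t = 497 / 7738 = 0.06423 m/d
K = v · n / i = 0.06423 × 0.11 / 0.01101 = 0.642 m/d

0.642 m/d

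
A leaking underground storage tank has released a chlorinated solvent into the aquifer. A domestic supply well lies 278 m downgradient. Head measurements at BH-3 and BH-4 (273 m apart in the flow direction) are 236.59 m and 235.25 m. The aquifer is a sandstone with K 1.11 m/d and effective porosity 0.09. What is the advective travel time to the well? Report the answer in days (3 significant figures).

Hydraulic gradient i = (236.59 − 235.25) / 273 = 1.34 / 273 = 0.004908
q = Ki = 1.11 × 0.004908 = 0.005448 m/d
Average linear velocity = 0.005448 / 0.09 = 0.06054 m/d
t = L / v = 278 / 0.06054 = 4592 d

4590 days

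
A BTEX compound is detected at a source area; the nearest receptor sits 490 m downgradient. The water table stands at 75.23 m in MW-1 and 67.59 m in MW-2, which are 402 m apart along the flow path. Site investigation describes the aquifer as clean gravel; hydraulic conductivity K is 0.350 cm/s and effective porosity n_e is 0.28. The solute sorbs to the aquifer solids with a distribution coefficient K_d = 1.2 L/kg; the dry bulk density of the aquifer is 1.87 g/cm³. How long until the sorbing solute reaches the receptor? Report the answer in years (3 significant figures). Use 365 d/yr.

0.590 years

Hydraulic gradient i = (75.23 − 67.59) / 402 = 7.64 / 402 = 0.01900
K = 0.350 cm/s × 864 = 302.4 m/d
Darcy flux q = K·i = 302.4 × 0.01900 = 5.747 m/d
Average linear velocity = 5.747 / 0.28 = 20.53 m/d
Retardation R = 1 + ρ_b·K_d/n = 1 + 1.87×1.2/0.28 = 9.014
Contaminant velocity v_c = v/R = 20.53/9.014 = 2.277 m/d
t = L/v_c = 490/2.277 = 215.2 d
   = 215.2/365 = 0.590 yr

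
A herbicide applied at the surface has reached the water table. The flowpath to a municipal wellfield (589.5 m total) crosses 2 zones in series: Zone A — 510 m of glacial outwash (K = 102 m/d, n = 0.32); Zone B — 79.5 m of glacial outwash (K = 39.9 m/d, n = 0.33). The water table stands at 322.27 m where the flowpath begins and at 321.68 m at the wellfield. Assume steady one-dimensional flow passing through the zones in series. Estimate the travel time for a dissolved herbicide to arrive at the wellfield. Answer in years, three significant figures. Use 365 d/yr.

Total head drop ΔH = 322.27 − 321.68 = 0.59 m
Steady 1-D flow in series ⇒ the Darcy flux q is identical in every zone and the zone head losses add (resistances L/K in series).
Σ(L/K) = 510/102 + 79.5/39.9 = 5.000 + 1.992 = 6.992 d
q = ΔH / Σ(L/K) = 0.59 / 6.992 = 0.08438 m/d (same in every zone)
Zone A: v = q/n = 0.08438/0.32 = 0.2637 m/d → t_A = 510/0.2637 = 1934 d
Zone B: v = q/n = 0.08438/0.33 = 0.2557 m/d → t_B = 79.5/0.2557 = 310.9 d
Total t = 1934 + 310.9 = 2245 d
   = 2245 / 365 = 6.15 yr

6.15 years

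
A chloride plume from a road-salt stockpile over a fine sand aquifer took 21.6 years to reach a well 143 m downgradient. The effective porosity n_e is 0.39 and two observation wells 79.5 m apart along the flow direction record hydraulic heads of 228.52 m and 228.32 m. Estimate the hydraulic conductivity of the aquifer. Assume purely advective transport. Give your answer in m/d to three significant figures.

Hydraulic gradient i = (228.52 − 228.32) / 79.5 = 0.20 / 79.5 = 0.002516
t = 21.6 years = 7884 d
v = L / t = 143 / 7884 = 0.01814 m/d
K = v · n / i = 0.01814 × 0.39 / 0.002516 = 2.81 m/d

2.81 m/d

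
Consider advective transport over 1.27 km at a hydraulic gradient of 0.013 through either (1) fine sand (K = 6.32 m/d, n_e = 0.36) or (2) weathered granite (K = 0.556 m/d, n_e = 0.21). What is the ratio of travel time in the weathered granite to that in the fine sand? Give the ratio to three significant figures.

Unit 1 (fine sand): v = 6.32×0.013/0.36 = 0.2282 m/d, t = 1270/0.2282 = 5565 d
Unit 2 (weathered granite): v = 0.556×0.013/0.21 = 0.03442 m/d, t = 1270/0.03442 = 36900 d
t(weathered granite) / t(fine sand) = 36900/5565 = 6.63

6.63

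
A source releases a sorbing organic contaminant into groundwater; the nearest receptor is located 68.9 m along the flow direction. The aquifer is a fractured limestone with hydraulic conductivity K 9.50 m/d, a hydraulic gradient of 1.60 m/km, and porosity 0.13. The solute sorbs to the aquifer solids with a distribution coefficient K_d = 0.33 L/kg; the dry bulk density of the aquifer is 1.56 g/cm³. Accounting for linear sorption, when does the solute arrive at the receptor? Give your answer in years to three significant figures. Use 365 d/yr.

8.01 years

Darcy flux q = K·i = 9.50 × 0.0016 = 0.01520 m/d
Seepage velocity v = q / n = 0.01520 / 0.13 = 0.1169 m/d
Retardation R = 1 + ρ_b·K_d/n = 1 + 1.56×0.33/0.13 = 4.960
Contaminant velocity v_c = v/R = 0.1169/4.960 = 0.02357 m/d
t = L/v_c = 68.9/0.02357 = 2923 d
   = 2923/365 = 8.01 yr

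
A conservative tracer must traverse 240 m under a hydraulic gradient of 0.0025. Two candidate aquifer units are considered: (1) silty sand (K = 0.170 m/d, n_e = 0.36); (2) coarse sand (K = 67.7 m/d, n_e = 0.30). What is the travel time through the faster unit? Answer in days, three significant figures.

Unit 1 (silty sand): v = 0.170×0.0025/0.36 = 0.001181 m/d, t = 240/0.001181 = 203300 d
Unit 2 (coarse sand): v = 67.7×0.0025/0.30 = 0.5642 m/d, t = 240/0.5642 = 425.4 d
Faster unit: t = 425 d

425 days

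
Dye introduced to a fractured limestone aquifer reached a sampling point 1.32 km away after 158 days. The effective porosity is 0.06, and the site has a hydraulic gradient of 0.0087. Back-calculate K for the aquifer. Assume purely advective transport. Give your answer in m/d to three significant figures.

57.6 m/d

L = 1.32 km = 1320 m
v = L / t = 1320 / 158 = 8.354 m/d
K = v · n / i = 8.354 × 0.06 / 0.0087 = 57.6 m/d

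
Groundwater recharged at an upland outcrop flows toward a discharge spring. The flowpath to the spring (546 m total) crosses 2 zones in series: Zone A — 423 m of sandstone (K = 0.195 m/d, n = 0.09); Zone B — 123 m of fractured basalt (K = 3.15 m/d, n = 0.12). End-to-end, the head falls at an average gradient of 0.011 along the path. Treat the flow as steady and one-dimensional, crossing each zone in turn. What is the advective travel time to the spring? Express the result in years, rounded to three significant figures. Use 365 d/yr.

For zones in series the flux q is common to all zones; the equivalent conductivity is the harmonic (thickness-weighted) mean, K_eq = L_total / Σ(L_j/K_j).
Σ(L/K) = 423/0.195 + 123/3.15 = 2169 + 39.05 = 2208 d
K_eq = L_total / Σ(L/K) = 546 / 2208 = 0.2473 m/d
q = K_eq · i = 0.2473 × 0.011 = 0.002720 m/d (same in every zone)
Zone A: v = q/n = 0.002720/0.09 = 0.03022 m/d → t_A = 423/0.03022 = 14000 d
Zone B: v = q/n = 0.002720/0.12 = 0.02266 m/d → t_B = 123/0.02266 = 5427 d
Total t = 14000 + 5427 = 19420 d
   = 19420 / 365 = 53.2 yr

53.2 years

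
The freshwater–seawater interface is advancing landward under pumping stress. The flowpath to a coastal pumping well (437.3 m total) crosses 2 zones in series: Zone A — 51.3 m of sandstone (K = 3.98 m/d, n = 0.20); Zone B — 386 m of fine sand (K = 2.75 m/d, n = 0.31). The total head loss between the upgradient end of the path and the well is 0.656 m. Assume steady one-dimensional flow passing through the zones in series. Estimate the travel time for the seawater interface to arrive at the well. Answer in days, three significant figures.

30400 days

Steady 1-D flow in series ⇒ the Darcy flux q is identical in every zone and the zone head losses add (resistances L/K in series).
Σ(L/K) = 51.3/3.98 + 386/2.75 = 12.89 + 140.4 = 153.3 d
q = ΔH / Σ(L/K) = 0.656 / 153.3 = 0.004281 m/d (same in every zone)
Zone A: v = q/n = 0.004281/0.20 = 0.02140 m/d → t_A = 51.3/0.02140 = 2397 d
Zone B: v = q/n = 0.004281/0.31 = 0.01381 m/d → t_B = 386/0.01381 = 27950 d
Total t = 2397 + 27950 = 30350 d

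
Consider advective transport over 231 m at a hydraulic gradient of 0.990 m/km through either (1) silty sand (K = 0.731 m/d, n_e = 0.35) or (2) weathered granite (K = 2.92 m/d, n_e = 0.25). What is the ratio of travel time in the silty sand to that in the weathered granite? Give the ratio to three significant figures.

5.59

Unit 1 (silty sand): v = 0.731×9.9e-4/0.35 = 0.002068 m/d, t = 231/0.002068 = 111700 d
Unit 2 (weathered granite): v = 2.92×9.9e-4/0.25 = 0.01156 m/d, t = 231/0.01156 = 19980 d
t(silty sand) / t(weathered granite) = 111700/19980 = 5.59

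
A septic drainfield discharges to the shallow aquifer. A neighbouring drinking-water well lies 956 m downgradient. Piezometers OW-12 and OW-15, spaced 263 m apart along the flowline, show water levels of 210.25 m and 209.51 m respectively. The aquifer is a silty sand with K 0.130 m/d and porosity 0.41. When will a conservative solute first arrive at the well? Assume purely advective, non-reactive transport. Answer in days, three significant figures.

1.07e6 days

Hydraulic gradient i = (210.25 − 209.51) / 263 = 0.74 / 263 = 0.002814
Specific discharge q = 0.130 × 0.002814 = 3.658e-4 m/d
v = Ki/n = 0.130·0.002814/0.41 = 8.921e-4 m/d
t = L / v = 956 / 8.921e-4 = 1.072e6 d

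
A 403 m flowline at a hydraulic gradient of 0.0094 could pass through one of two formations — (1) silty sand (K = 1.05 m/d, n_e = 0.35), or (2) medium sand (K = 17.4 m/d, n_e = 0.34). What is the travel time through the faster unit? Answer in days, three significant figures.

Unit 1 (silty sand): v = 1.05×0.0094/0.35 = 0.02820 m/d, t = 403/0.02820 = 14290 d
Unit 2 (medium sand): v = 17.4×0.0094/0.34 = 0.4811 m/d, t = 403/0.4811 = 837.7 d
Faster unit: t = 838 d

838 days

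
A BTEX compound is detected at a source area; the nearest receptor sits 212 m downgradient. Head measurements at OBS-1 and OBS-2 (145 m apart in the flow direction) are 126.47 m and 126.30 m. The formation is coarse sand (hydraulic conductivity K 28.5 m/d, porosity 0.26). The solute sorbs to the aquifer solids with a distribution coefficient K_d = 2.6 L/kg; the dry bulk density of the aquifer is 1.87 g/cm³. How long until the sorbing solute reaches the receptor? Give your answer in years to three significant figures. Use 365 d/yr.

Hydraulic gradient i = (126.47 − 126.30) / 145 = 0.17 / 145 = 0.001172
q = Ki = 28.5 × 0.001172 = 0.03341 m/d
Seepage velocity v = q / n = 0.03341 / 0.26 = 0.1285 m/d
Retardation R = 1 + ρ_b·K_d/n = 1 + 1.87×2.6/0.26 = 19.70
Contaminant velocity v_c = v/R = 0.1285/19.70 = 0.006524 m/d
t = L/v_c = 212/0.006524 = 32500 d
   = 32500/365 = 89.0 yr

89.0 years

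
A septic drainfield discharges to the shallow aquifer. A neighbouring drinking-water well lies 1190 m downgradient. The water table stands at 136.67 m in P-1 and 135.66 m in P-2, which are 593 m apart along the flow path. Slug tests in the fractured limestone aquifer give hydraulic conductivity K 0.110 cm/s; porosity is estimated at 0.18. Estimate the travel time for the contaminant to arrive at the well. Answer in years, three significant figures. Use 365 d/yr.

Hydraulic gradient i = (136.67 − 135.66) / 593 = 1.01 / 593 = 0.001703
K = 0.110 cm/s × 864 = 95.04 m/d
Darcy flux q = K·i = 95.04 × 0.001703 = 0.1619 m/d
v_s = q/n_e = 0.1619/0.18 = 0.8993 m/d
t = L / v = 1190 / 0.8993 = 1323 d
   = 1323 / 365 = 3.63 yr

3.63 years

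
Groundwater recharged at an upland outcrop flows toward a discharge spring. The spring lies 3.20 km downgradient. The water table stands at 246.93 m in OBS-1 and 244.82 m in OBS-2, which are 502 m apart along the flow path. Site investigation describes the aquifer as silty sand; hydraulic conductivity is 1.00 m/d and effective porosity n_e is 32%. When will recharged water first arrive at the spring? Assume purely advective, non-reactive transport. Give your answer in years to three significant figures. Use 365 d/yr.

Hydraulic gradient i = (246.93 − 244.82) / 502 = 2.11 / 502 = 0.004203
Darcy flux q = K·i = 1.00 × 0.004203 = 0.004203 m/d
Average linear velocity = 0.004203 / 0.32 = 0.01313 m/d
L = 3.20 km = 3200 m
t = L / v = 3200 / 0.01313 = 243600 d
   = 243600 / 365 = 667 yr

667 years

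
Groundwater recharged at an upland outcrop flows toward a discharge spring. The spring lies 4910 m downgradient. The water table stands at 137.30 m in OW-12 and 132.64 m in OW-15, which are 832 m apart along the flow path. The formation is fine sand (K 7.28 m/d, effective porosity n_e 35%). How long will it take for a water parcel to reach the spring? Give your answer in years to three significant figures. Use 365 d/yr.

115 years

Hydraulic gradient i = (137.30 − 132.64) / 832 = 4.66 / 832 = 0.005601
q = Ki = 7.28 × 0.005601 = 0.04078 m/d
v = Ki/n = 7.28·0.005601/0.35 = 0.1165 m/d
t = L / v = 4910 / 0.1165 = 42150 d
   = 42150 / 365 = 115 yr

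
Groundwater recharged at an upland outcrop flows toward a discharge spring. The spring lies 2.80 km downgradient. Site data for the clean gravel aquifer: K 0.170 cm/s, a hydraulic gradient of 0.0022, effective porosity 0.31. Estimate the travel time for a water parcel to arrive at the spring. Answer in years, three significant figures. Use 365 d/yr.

7.36 years

K = 0.170 cm/s × 864 = 146.9 m/d
Specific discharge q = 146.9 × 0.0022 = 0.3231 m/d
v = Ki/n = 146.9·0.0022/0.31 = 1.042 m/d
L = 2.80 km = 2800 m
t = L / v = 2800 / 1.042 = 2686 d
   = 2686 / 365 = 7.36 yr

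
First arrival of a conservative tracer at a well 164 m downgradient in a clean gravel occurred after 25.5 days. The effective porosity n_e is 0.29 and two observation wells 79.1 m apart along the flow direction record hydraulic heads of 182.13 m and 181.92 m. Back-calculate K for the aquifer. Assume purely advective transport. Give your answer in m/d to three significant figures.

Hydraulic gradient i = (182.13 − 181.92) / 79.1 = 0.21 / 79.1 = 0.002655
v = L / t = 164 / 25.5 = 6.431 m/d
K = v · n / i = 6.431 × 0.29 / 0.002655 = 703 m/d

703 m/d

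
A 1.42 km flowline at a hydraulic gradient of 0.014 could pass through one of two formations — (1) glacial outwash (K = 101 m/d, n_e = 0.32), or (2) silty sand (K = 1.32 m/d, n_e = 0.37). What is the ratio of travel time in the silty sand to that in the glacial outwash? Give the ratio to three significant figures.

Unit 1 (glacial outwash): v = 101×0.014/0.32 = 4.419 m/d, t = 1420/4.419 = 321.4 d
Unit 2 (silty sand): v = 1.32×0.014/0.37 = 0.04995 m/d, t = 1420/0.04995 = 28430 d
t(silty sand) / t(glacial outwash) = 28430/321.4 = 88.5

88.5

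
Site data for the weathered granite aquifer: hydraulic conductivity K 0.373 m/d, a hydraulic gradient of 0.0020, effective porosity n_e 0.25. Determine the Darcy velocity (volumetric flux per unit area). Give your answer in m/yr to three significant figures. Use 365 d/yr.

q = Ki = 0.373 × 0.0020 = 7.460e-4 m/d
   = 7.460e-4 × 365 = 0.272 m/yr

0.272 m/yr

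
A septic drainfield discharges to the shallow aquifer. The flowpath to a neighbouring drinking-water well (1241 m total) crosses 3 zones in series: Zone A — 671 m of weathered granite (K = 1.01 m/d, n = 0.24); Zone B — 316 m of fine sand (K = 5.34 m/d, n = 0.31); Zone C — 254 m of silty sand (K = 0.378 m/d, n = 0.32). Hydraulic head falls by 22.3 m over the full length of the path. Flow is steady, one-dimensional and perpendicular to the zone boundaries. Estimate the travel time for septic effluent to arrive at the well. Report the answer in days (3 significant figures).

Continuity: the same q passes through each zone, so ΔH = q·Σ(L_j/K_j) — the zones act as resistances in series.
Σ(L/K) = 671/1.01 + 316/5.34 + 254/0.378 = 664.4 + 59.18 + 672.0 = 1395 d
q = ΔH / Σ(L/K) = 22.3 / 1395 = 0.01598 m/d (same in every zone)
Zone A: v = q/n = 0.01598/0.24 = 0.06658 m/d → t_A = 671/0.06658 = 10080 d
Zone B: v = q/n = 0.01598/0.31 = 0.05155 m/d → t_B = 316/0.05155 = 6130 d
Zone C: v = q/n = 0.01598/0.32 = 0.04994 m/d → t_C = 254/0.04994 = 5086 d
Total t = 10080 + 6130 + 5086 = 21290 d

21300 days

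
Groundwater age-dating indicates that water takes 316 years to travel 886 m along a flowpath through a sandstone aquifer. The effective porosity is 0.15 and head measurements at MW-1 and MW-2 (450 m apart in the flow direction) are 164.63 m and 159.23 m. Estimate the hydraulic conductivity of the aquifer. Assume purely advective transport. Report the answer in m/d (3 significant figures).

0.0960 m/d

Hydraulic gradient i = (164.63 − 159.23) / 450 = 5.40 / 450 = 0.01200
t = 316 years = 115300 d
v = L / t = 886 / 115300 = 0.007682 m/d
K = v · n / i = 0.007682 × 0.15 / 0.01200 = 0.0960 m/d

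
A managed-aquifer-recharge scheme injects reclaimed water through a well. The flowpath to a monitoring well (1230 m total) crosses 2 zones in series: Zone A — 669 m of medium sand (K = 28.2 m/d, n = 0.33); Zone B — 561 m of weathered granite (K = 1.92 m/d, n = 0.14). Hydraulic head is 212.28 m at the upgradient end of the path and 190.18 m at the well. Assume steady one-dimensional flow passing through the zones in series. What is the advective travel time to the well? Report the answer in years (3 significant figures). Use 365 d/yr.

Total head drop ΔH = 212.28 − 190.18 = 22.10 m
Steady 1-D flow in series ⇒ the Darcy flux q is identical in every zone and the zone head losses add (resistances L/K in series).
Σ(L/K) = 669/28.2 + 561/1.92 = 23.72 + 292.2 = 315.9 d
q = ΔH / Σ(L/K) = 22.10 / 315.9 = 0.06996 m/d (same in every zone)
Zone A: v = q/n = 0.06996/0.33 = 0.2120 m/d → t_A = 669/0.2120 = 3156 d
Zone B: v = q/n = 0.06996/0.14 = 0.4997 m/d → t_B = 561/0.4997 = 1123 d
Total t = 3156 + 1123 = 4279 d
   = 4279 / 365 = 11.7 yr

11.7 years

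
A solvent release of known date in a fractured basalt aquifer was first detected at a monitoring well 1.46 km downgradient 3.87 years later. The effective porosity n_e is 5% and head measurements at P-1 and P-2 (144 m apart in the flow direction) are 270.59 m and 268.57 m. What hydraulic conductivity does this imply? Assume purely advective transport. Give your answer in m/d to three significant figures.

3.68 m/d

Hydraulic gradient i = (270.59 − 268.57) / 144 = 2.02 / 144 = 0.01403
t = 3.87 years = 1413 d
L = 1.46 km = 1460 m
v = L / t = 1460 / 1413 = 1.034 m/d
K = v · n / i = 1.034 × 0.05 / 0.01403 = 3.68 m/d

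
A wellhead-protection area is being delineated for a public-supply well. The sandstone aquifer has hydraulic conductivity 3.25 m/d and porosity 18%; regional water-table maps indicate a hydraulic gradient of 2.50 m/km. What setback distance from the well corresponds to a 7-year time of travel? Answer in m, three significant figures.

Specific discharge q = 3.25 × 0.0025 = 0.008125 m/d
v_s = q/n_e = 0.008125/0.18 = 0.04514 m/d
T = 7 yr × 365 = 2555 d
L = v × T = 0.04514 × 2555 = 115.3 m

115 m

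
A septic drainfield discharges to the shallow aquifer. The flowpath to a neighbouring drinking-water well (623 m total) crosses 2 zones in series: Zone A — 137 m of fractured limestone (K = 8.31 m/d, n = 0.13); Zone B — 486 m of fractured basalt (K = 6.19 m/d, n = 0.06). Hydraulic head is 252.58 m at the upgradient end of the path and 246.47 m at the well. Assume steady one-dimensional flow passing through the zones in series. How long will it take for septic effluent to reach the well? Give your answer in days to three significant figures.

Total head drop ΔH = 252.58 − 246.47 = 6.11 m
Steady 1-D flow in series ⇒ the Darcy flux q is identical in every zone and the zone head losses add (resistances L/K in series).
Σ(L/K) = 137/8.31 + 486/6.19 = 16.49 + 78.51 = 95.00 d
q = ΔH / Σ(L/K) = 6.11 / 95.00 = 0.06432 m/d (same in every zone)
Zone A: v = q/n = 0.06432/0.13 = 0.4947 m/d → t_A = 137/0.4947 = 276.9 d
Zone B: v = q/n = 0.06432/0.06 = 1.072 m/d → t_B = 486/1.072 = 453.4 d
Total t = 276.9 + 453.4 = 730.3 d

730 days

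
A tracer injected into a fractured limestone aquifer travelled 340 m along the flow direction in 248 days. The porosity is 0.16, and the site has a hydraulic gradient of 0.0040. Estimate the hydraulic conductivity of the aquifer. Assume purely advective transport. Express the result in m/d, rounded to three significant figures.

54.8 m/d

v = L / t = 340 / 248 = 1.371 m/d
K = v · n / i = 1.371 × 0.16 / 0.0040 = 54.8 m/d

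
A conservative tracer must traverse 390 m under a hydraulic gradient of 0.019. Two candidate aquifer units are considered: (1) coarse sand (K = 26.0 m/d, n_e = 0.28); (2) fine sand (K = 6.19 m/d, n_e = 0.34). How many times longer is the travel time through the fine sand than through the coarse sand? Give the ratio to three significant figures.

5.10

Unit 1 (coarse sand): v = 26.0×0.019/0.28 = 1.764 m/d, t = 390/1.764 = 221.1 d
Unit 2 (fine sand): v = 6.19×0.019/0.34 = 0.3459 m/d, t = 390/0.3459 = 1127 d
t(fine sand) / t(coarse sand) = 1127/221.1 = 5.10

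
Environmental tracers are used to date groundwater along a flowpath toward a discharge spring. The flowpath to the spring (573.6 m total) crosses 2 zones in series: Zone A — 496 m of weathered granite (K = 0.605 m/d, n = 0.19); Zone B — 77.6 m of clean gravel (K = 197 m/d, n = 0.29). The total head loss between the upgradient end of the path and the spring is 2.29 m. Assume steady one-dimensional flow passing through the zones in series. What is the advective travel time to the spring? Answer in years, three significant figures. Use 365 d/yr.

115 years

Steady 1-D flow in series ⇒ the Darcy flux q is identical in every zone and the zone head losses add (resistances L/K in series).
Σ(L/K) = 496/0.605 + 77.6/197 = 819.8 + 0.3939 = 820.2 d
q = ΔH / Σ(L/K) = 2.29 / 820.2 = 0.002792 m/d (same in every zone)
Zone A: v = q/n = 0.002792/0.19 = 0.01469 m/d → t_A = 496/0.01469 = 33750 d
Zone B: v = q/n = 0.002792/0.29 = 0.009627 m/d → t_B = 77.6/0.009627 = 8060 d
Total t = 33750 + 8060 = 41820 d
   = 41820 / 365 = 115 yr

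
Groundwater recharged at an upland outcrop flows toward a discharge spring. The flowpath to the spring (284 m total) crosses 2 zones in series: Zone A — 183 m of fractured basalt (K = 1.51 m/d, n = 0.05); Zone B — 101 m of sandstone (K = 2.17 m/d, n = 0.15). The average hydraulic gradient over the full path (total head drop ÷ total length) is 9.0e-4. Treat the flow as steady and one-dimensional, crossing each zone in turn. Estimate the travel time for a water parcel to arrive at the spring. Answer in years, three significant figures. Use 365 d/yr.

43.7 years

For zones in series the flux q is common to all zones; the equivalent conductivity is the harmonic (thickness-weighted) mean, K_eq = L_total / Σ(L_j/K_j).
Σ(L/K) = 183/1.51 + 101/2.17 = 121.2 + 46.54 = 167.7 d
K_eq = L_total / Σ(L/K) = 284 / 167.7 = 1.693 m/d
q = K_eq · i = 1.693 × 9.0e-4 = 0.001524 m/d (same in every zone)
Zone A: v = q/n = 0.001524/0.05 = 0.03048 m/d → t_A = 183/0.03048 = 6005 d
Zone B: v = q/n = 0.001524/0.15 = 0.01016 m/d → t_B = 101/0.01016 = 9942 d
Total t = 6005 + 9942 = 15950 d
   = 15950 / 365 = 43.7 yr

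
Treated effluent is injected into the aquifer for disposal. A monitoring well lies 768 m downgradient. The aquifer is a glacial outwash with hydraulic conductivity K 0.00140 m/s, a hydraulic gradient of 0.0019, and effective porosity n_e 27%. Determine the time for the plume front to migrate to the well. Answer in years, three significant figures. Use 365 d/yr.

2.47 years

K = 0.00140 m/s × 86400 s/d = 121.0 m/d
q = Ki = 121.0 × 0.0019 = 0.2298 m/d
v = Ki/n = 121.0·0.0019/0.27 = 0.8512 m/d
t = L / v = 768 / 0.8512 = 902.3 d
   = 902.3 / 365 = 2.47 yr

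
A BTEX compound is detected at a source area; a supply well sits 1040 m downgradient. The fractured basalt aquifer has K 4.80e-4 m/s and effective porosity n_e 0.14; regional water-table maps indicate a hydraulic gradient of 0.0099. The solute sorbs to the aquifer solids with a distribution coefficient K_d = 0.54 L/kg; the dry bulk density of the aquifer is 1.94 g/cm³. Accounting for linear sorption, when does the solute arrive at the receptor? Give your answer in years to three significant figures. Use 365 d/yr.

8.24 years

K = 4.80e-4 m/s × 86400 s/d = 41.47 m/d
q = Ki = 41.47 × 0.0099 = 0.4106 m/d
v_s = q/n_e = 0.4106/0.14 = 2.933 m/d
Retardation R = 1 + ρ_b·K_d/n = 1 + 1.94×0.54/0.14 = 8.483
Contaminant velocity v_c = v/R = 2.933/8.483 = 0.3457 m/d
t = L/v_c = 1040/0.3457 = 3008 d
   = 3008/365 = 8.24 yr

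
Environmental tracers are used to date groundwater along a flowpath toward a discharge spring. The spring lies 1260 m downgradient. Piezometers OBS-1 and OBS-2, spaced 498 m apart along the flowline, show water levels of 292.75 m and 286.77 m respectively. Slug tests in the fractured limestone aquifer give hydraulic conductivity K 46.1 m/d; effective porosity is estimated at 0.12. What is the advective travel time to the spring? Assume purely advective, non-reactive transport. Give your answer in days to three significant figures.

Hydraulic gradient i = (292.75 − 286.77) / 498 = 5.98 / 498 = 0.01201
q = Ki = 46.1 × 0.01201 = 0.5536 m/d
v = Ki/n = 46.1·0.01201/0.12 = 4.613 m/d
t = L / v = 1260 / 4.613 = 273.1 d

273 days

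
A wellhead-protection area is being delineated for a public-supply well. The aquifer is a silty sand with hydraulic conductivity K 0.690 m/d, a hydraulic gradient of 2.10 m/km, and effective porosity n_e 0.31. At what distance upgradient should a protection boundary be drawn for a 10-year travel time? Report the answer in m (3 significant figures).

Darcy flux q = K·i = 0.690 × 0.0021 = 0.001449 m/d
v = Ki/n = 0.690·0.0021/0.31 = 0.004674 m/d
T = 10 yr × 365 = 3650 d
L = v × T = 0.004674 × 3650 = 17.06 m

17.1 m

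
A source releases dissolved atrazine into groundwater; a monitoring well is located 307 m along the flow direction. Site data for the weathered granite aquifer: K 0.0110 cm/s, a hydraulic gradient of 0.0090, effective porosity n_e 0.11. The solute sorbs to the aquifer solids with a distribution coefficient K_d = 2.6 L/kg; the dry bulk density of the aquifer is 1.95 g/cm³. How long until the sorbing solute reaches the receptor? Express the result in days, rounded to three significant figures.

K = 0.0110 cm/s × 864 = 9.504 m/d
q = Ki = 9.504 × 0.0090 = 0.08554 m/d
v = Ki/n = 9.504·0.0090/0.11 = 0.7776 m/d
Retardation R = 1 + ρ_b·K_d/n = 1 + 1.95×2.6/0.11 = 47.09
Contaminant velocity v_c = v/R = 0.7776/47.09 = 0.01651 m/d
t = L/v_c = 307/0.01651 = 18590 d

18600 days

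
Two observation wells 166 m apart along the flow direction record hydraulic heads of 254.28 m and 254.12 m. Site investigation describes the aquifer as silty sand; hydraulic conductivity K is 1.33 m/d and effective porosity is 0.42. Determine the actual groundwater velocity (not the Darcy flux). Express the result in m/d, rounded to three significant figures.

0.00305 m/d

Hydraulic gradient i = (254.28 − 254.12) / 166 = 0.16 / 166 = 9.639e-4
Specific discharge q = 1.33 × 9.639e-4 = 0.001282 m/d
v = Ki/n = 1.33·9.639e-4/0.42 = 0.003052 m/d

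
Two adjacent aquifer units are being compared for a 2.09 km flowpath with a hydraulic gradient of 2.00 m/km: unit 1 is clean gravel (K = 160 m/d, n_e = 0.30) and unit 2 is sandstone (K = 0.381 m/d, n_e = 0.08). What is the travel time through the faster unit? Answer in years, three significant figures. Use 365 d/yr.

5.37 years

Unit 1 (clean gravel): v = 160×0.0020/0.30 = 1.067 m/d, t = 2090/1.067 = 1959 d
Unit 2 (sandstone): v = 0.381×0.0020/0.08 = 0.009525 m/d, t = 2090/0.009525 = 219400 d
Faster: 1959 d / 365 = 5.37 yr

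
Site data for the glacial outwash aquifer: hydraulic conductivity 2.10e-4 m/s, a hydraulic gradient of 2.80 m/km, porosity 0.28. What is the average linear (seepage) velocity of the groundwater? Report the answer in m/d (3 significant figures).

0.181 m/d

K = 2.10e-4 m/s × 86400 s/d = 18.14 m/d
Darcy flux q = K·i = 18.14 × 0.0028 = 0.05080 m/d
Seepage velocity v = q / n = 0.05080 / 0.28 = 0.1814 m/d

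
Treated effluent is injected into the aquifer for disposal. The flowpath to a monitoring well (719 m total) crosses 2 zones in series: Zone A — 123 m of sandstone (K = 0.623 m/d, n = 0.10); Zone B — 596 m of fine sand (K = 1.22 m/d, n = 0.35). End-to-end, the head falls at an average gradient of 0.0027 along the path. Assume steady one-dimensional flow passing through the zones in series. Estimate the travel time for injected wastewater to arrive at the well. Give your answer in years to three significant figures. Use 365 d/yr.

214 years

Steady 1-D flow in series ⇒ the Darcy flux q is identical in every zone and the zone head losses add (resistances L/K in series).
Σ(L/K) = 123/0.623 + 596/1.22 = 197.4 + 488.5 = 686.0 d
K_eq = L_total / Σ(L/K) = 719 / 686.0 = 1.048 m/d
q = K_eq · i = 1.048 × 0.0027 = 0.002830 m/d (same in every zone)
Zone A: v = q/n = 0.002830/0.10 = 0.02830 m/d → t_A = 123/0.02830 = 4346 d
Zone B: v = q/n = 0.002830/0.35 = 0.008086 m/d → t_B = 596/0.008086 = 73710 d
Total t = 4346 + 73710 = 78050 d
   = 78050 / 365 = 214 yr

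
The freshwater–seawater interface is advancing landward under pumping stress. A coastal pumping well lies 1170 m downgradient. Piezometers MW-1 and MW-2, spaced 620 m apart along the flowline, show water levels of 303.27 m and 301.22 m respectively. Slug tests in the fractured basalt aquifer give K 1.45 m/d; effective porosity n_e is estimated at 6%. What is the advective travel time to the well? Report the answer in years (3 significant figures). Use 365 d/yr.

Hydraulic gradient i = (303.27 − 301.22) / 620 = 2.05 / 620 = 0.003306
Darcy flux q = K·i = 1.45 × 0.003306 = 0.004794 m/d
v = Ki/n = 1.45·0.003306/0.06 = 0.07991 m/d
t = L / v = 1170 / 0.07991 = 14640 d
   = 14640 / 365 = 40.1 yr

40.1 years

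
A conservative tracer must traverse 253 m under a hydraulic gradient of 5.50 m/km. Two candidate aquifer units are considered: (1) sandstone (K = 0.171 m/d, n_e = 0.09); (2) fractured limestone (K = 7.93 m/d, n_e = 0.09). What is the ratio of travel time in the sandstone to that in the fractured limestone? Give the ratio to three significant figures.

Unit 1 (sandstone): v = 0.171×0.0055/0.09 = 0.01045 m/d, t = 253/0.01045 = 24210 d
Unit 2 (fractured limestone): v = 7.93×0.0055/0.09 = 0.4846 m/d, t = 253/0.4846 = 522.1 d
t(sandstone) / t(fractured limestone) = 24210/522.1 = 46.4

46.4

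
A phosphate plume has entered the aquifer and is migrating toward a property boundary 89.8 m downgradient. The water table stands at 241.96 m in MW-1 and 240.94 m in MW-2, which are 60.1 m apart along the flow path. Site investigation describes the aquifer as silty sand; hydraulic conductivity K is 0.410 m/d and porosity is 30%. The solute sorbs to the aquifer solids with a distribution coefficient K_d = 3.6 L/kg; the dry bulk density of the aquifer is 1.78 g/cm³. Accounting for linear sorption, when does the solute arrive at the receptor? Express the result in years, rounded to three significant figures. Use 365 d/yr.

Hydraulic gradient i = (241.96 − 240.94) / 60.1 = 1.02 / 60.1 = 0.01697
q = Ki = 0.410 × 0.01697 = 0.006958 m/d
v = Ki/n = 0.410·0.01697/0.30 = 0.02319 m/d
Retardation R = 1 + ρ_b·K_d/n = 1 + 1.78×3.6/0.30 = 22.36
Contaminant velocity v_c = v/R = 0.02319/22.36 = 0.001037 m/d
t = L/v_c = 89.8/0.001037 = 86570 d
   = 86570/365 = 237 yr

237 years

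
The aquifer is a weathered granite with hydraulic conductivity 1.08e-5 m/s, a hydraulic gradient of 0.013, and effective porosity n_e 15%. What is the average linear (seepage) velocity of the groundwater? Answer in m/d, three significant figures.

K = 1.08e-5 m/s × 86400 s/d = 0.9331 m/d
Darcy flux q = K·i = 0.9331 × 0.013 = 0.01213 m/d
v = Ki/n = 0.9331·0.013/0.15 = 0.08087 m/d

0.0809 m/d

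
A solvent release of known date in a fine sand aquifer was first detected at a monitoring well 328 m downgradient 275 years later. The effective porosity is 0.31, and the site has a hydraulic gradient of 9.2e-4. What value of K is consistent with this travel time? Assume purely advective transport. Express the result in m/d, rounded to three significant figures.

1.10 m/d

t = 275 years = 100400 d
v = L / t = 328 / 100400 = 0.003268 m/d
K = v · n / i = 0.003268 × 0.31 / 9.2e-4 = 1.10 m/d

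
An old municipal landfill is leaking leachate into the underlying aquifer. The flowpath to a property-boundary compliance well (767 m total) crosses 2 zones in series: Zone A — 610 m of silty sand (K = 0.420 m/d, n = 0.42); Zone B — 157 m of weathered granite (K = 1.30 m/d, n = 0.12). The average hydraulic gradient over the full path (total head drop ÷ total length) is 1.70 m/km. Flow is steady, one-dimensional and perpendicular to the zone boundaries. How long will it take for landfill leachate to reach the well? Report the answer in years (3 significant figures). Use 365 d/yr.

Continuity: the same q passes through each zone, so ΔH = q·Σ(L_j/K_j) — the zones act as resistances in series.
Σ(L/K) = 610/0.420 + 157/1.30 = 1452 + 120.8 = 1573 d
K_eq = L_total / Σ(L/K) = 767 / 1573 = 0.4876 m/d
q = K_eq · i = 0.4876 × 0.0017 = 8.288e-4 m/d (same in every zone)
Zone A: v = q/n = 8.288e-4/0.42 = 0.001973 m/d → t_A = 610/0.001973 = 309100 d
Zone B: v = q/n = 8.288e-4/0.12 = 0.006907 m/d → t_B = 157/0.006907 = 22730 d
Total t = 309100 + 22730 = 331800 d
   = 331800 / 365 = 909 yr

909 years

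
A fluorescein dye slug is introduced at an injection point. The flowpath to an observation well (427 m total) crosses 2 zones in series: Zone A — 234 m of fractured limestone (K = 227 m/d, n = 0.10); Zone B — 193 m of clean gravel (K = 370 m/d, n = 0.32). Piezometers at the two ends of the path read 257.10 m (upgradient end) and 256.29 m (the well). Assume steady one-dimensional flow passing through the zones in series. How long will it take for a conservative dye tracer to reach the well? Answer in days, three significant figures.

163 days

Total head drop ΔH = 257.10 − 256.29 = 0.81 m
Steady 1-D flow in series ⇒ the Darcy flux q is identical in every zone and the zone head losses add (resistances L/K in series).
Σ(L/K) = 234/227 + 193/370 = 1.031 + 0.5216 = 1.552 d
q = ΔH / Σ(L/K) = 0.81 / 1.552 = 0.5218 m/d (same in every zone)
Zone A: v = q/n = 0.5218/0.10 = 5.218 m/d → t_A = 234/5.218 = 44.85 d
Zone B: v = q/n = 0.5218/0.32 = 1.630 m/d → t_B = 193/1.630 = 118.4 d
Total t = 44.85 + 118.4 = 163.2 d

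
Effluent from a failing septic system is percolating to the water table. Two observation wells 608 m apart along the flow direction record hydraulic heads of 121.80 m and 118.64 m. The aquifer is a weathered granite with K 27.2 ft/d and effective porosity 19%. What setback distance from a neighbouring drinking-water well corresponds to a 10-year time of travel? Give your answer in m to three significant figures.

828 m

Hydraulic gradient i = (121.80 − 118.64) / 608 = 3.16 / 608 = 0.005197
K = 27.2 ft/d × 0.3048 = 8.291 m/d
Darcy flux q = K·i = 8.291 × 0.005197 = 0.04309 m/d
v = Ki/n = 8.291·0.005197/0.19 = 0.2268 m/d
T = 10 yr × 365 = 3650 d
L = v × T = 0.2268 × 3650 = 827.8 m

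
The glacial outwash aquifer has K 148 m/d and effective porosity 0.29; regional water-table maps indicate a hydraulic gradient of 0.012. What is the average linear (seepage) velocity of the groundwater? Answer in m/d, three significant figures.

6.12 m/d

Darcy flux q = K·i = 148 × 0.012 = 1.776 m/d
v_s = q/n_e = 1.776/0.29 = 6.124 m/d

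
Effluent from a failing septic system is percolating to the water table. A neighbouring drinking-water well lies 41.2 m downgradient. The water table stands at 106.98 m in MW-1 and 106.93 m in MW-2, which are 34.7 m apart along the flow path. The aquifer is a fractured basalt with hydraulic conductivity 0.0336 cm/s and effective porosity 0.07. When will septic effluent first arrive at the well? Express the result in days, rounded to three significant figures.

68.9 days

Hydraulic gradient i = (106.98 − 106.93) / 34.7 = 0.05 / 34.7 = 0.001441
K = 0.0336 cm/s × 864 = 29.03 m/d
Specific discharge q = 29.03 × 0.001441 = 0.04183 m/d
v_s = q/n_e = 0.04183/0.07 = 0.5976 m/d
t = L / v = 41.2 / 0.5976 = 68.94 d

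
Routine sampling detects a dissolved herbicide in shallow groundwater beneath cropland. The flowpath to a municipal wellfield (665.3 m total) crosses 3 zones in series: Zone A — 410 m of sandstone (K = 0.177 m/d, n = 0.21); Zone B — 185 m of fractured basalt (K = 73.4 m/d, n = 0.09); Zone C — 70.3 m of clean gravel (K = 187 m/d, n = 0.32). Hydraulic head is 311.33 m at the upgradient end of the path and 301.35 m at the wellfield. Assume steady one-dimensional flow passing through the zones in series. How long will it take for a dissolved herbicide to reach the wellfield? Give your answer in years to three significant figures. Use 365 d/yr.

79.7 years

Total head drop ΔH = 311.33 − 301.35 = 9.98 m
Continuity: the same q passes through each zone, so ΔH = q·Σ(L_j/K_j) — the zones act as resistances in series.
Σ(L/K) = 410/0.177 + 185/73.4 + 70.3/187 = 2316 + 2.520 + 0.3759 = 2319 d
q = ΔH / Σ(L/K) = 9.98 / 2319 = 0.004303 m/d (same in every zone)
Zone A: v = q/n = 0.004303/0.21 = 0.02049 m/d → t_A = 410/0.02049 = 20010 d
Zone B: v = q/n = 0.004303/0.09 = 0.04781 m/d → t_B = 185/0.04781 = 3869 d
Zone C: v = q/n = 0.004303/0.32 = 0.01345 m/d → t_C = 70.3/0.01345 = 5228 d
Total t = 20010 + 3869 + 5228 = 29110 d
   = 29110 / 365 = 79.7 yr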